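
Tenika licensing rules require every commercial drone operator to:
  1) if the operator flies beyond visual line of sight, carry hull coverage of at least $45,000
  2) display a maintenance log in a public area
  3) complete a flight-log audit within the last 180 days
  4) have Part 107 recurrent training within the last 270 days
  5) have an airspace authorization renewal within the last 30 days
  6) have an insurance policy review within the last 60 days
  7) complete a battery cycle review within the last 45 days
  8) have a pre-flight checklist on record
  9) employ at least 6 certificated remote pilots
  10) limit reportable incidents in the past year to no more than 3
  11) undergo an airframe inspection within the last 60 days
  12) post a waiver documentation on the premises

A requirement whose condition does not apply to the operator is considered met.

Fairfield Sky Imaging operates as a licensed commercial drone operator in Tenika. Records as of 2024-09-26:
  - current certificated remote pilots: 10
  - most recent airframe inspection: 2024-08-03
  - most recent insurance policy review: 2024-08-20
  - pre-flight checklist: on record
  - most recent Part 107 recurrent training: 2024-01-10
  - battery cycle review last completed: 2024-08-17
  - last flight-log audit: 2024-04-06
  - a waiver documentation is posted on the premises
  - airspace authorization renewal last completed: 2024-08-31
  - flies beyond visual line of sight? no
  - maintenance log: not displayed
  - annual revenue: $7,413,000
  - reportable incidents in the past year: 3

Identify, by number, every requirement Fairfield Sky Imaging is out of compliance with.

2

1. condition 'flies beyond visual line of sight' does not hold → requirement n/a → met
2. maintenance log absent → not met
3. flight-log audit 173 days ago vs limit 180 → met
4. Part 107 recurrent training 260 days ago vs limit 270 → met
5. airspace authorization renewal 26 days ago vs limit 30 → met
6. insurance policy review 37 days ago vs limit 60 → met
7. battery cycle review 40 days ago vs limit 45 → met
8. pre-flight checklist present → met
9. certificated remote pilots 10 ≥ 6 → met
10. reportable incidents in the past year 3 ≤ 3 → met
11. airframe inspection 54 days ago vs limit 60 → met
12. waiver documentation present → met
Not met: 2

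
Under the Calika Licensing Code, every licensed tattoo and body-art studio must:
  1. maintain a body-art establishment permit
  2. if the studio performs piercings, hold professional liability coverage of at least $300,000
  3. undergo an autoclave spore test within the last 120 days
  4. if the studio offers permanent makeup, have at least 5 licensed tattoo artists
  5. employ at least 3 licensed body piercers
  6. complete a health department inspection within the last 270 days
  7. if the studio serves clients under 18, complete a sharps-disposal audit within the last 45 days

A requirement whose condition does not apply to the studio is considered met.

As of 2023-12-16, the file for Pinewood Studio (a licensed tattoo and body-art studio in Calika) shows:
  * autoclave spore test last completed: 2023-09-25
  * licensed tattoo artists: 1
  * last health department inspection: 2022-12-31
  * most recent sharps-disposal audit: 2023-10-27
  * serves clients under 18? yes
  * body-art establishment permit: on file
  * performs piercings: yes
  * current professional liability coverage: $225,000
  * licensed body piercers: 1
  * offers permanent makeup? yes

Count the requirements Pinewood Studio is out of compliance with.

1. body-art establishment permit present → met
2. condition 'performs piercings' holds; professional liability coverage $225,000 < $300,000 → not met
3. autoclave spore test 82 days ago vs limit 120 → met
4. condition 'offers permanent makeup' holds; licensed tattoo artists 1 < 5 → not met
5. licensed body piercers 1 < 3 → not met
6. health department inspection 350 days ago vs limit 270 → not met
7. condition 'serves clients under 18' holds; sharps-disposal audit 50 days ago vs limit 45 → not met
Not met: 5 of 7

5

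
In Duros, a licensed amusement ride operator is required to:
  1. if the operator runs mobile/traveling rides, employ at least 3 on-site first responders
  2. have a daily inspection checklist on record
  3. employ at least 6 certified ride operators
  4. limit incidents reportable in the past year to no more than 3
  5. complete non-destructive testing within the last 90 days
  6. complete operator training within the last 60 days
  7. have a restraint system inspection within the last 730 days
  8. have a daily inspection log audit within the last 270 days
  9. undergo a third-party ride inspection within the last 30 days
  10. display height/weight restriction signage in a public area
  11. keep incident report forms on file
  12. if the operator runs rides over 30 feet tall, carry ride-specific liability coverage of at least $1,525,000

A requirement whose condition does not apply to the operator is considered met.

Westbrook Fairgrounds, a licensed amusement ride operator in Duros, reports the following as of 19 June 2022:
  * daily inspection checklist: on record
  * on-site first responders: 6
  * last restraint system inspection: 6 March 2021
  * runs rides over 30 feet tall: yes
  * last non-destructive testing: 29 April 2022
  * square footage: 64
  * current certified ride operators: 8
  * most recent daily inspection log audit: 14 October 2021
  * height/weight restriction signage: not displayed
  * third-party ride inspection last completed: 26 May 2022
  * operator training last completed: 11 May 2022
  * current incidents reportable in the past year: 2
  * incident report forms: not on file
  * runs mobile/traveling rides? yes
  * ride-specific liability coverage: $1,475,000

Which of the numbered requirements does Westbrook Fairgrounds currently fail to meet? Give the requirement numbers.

1. condition 'runs mobile/traveling rides' holds; on-site first responders 6 ≥ 3 → met
2. daily inspection checklist present → met
3. certified ride operators 8 ≥ 6 → met
4. incidents reportable in the past year 2 ≤ 3 → met
5. non-destructive testing 51 days ago vs limit 90 → met
6. operator training 39 days ago vs limit 60 → met
7. restraint system inspection 470 days ago vs limit 730 → met
8. daily inspection log audit 248 days ago vs limit 270 → met
9. third-party ride inspection 24 days ago vs limit 30 → met
10. height/weight restriction signage absent → not met
11. incident report forms absent → not met
12. condition 'runs rides over 30 feet tall' holds; ride-specific liability coverage $1,475,000 < $1,525,000 → not met
Not met: 10, 11, 12

10, 11, 12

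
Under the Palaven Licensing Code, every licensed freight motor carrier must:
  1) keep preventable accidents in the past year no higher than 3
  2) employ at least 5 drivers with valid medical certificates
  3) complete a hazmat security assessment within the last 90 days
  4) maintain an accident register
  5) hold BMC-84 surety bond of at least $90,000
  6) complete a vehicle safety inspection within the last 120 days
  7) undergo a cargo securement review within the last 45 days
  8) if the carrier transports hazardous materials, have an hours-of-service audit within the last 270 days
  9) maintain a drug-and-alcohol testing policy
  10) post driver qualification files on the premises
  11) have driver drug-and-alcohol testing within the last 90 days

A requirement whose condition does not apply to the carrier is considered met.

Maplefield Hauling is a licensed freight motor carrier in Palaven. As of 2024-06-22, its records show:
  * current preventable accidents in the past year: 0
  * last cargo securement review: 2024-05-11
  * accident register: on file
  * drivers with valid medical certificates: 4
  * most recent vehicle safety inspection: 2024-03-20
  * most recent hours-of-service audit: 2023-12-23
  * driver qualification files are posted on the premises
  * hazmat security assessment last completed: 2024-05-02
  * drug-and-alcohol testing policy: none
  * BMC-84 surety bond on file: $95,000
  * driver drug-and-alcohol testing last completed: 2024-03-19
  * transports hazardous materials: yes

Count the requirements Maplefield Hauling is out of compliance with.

1. preventable accidents in the past year 0 ≤ 3 → met
2. drivers with valid medical certificates 4 < 5 → not met
3. hazmat security assessment 51 days ago vs limit 90 → met
4. accident register present → met
5. BMC-84 surety bond $95,000 ≥ $90,000 → met
6. vehicle safety inspection 94 days ago vs limit 120 → met
7. cargo securement review 42 days ago vs limit 45 → met
8. condition 'transports hazardous materials' holds; hours-of-service audit 182 days ago vs limit 270 → met
9. drug-and-alcohol testing policy absent → not met
10. driver qualification files present → met
11. driver drug-and-alcohol testing 95 days ago vs limit 90 → not met
Not met: 3 of 11

3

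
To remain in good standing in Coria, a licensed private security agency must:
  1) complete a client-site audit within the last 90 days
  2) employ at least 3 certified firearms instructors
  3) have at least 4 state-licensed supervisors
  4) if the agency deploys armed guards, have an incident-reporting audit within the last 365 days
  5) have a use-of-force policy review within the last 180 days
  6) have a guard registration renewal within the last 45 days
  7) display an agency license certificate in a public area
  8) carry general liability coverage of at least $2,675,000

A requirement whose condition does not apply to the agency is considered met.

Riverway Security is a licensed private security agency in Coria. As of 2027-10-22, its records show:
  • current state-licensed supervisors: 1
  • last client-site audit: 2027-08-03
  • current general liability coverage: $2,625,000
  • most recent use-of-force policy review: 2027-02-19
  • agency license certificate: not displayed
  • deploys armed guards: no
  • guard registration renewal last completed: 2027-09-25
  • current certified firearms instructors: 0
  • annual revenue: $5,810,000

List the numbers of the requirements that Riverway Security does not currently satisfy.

2, 3, 5, 7, 8

1. client-site audit 80 days ago vs limit 90 → met
2. certified firearms instructors 0 < 3 → not met
3. state-licensed supervisors 1 < 4 → not met
4. condition 'deploys armed guards' does not hold → requirement n/a → met
5. use-of-force policy review 245 days ago vs limit 180 → not met
6. guard registration renewal 27 days ago vs limit 45 → met
7. agency license certificate absent → not met
8. general liability coverage $2,625,000 < $2,675,000 → not met
Not met: 2, 3, 5, 7, 8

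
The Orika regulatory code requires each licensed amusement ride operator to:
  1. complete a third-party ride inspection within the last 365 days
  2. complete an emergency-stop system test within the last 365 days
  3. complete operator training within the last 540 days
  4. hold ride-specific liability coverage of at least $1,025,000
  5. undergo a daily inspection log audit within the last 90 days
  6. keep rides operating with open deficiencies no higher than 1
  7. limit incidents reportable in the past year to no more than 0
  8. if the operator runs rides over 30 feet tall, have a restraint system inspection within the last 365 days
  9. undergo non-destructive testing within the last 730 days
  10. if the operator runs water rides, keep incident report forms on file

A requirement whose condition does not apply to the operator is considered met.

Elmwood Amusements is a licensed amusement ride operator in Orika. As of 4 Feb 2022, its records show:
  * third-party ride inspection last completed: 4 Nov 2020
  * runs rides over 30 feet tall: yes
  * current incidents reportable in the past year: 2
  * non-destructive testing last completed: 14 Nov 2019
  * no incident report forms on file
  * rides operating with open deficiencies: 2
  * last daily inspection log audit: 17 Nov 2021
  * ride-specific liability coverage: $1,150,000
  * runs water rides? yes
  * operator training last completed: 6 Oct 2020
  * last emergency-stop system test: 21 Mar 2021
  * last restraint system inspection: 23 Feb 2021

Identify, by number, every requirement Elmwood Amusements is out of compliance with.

1. third-party ride inspection 457 days ago vs limit 365 → not met
2. emergency-stop system test 320 days ago vs limit 365 → met
3. operator training 486 days ago vs limit 540 → met
4. ride-specific liability coverage $1,150,000 ≥ $1,025,000 → met
5. daily inspection log audit 79 days ago vs limit 90 → met
6. rides operating with open deficiencies 2 > 1 → not met
7. incidents reportable in the past year 2 > 0 → not met
8. condition 'runs rides over 30 feet tall' holds; restraint system inspection 346 days ago vs limit 365 → met
9. non-destructive testing 813 days ago vs limit 730 → not met
10. condition 'runs water rides' holds; incident report forms absent → not met
Not met: 1, 6, 7, 9, 10

1, 6, 7, 9, 10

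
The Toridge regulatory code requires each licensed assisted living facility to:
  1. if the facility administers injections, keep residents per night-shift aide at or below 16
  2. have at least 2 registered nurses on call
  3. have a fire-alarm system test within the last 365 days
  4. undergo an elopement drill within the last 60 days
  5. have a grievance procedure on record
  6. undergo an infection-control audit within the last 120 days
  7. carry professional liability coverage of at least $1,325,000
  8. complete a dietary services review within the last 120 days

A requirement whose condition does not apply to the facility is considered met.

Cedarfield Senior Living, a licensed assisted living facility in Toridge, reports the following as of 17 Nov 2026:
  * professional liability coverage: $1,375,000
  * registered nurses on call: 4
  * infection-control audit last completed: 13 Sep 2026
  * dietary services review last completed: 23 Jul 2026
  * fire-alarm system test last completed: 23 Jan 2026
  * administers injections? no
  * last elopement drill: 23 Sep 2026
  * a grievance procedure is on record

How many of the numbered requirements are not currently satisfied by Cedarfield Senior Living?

1. condition 'administers injections' does not hold → requirement n/a → met
2. registered nurses on call 4 ≥ 2 → met
3. fire-alarm system test 298 days ago vs limit 365 → met
4. elopement drill 55 days ago vs limit 60 → met
5. grievance procedure present → met
6. infection-control audit 65 days ago vs limit 120 → met
7. professional liability coverage $1,375,000 ≥ $1,325,000 → met
8. dietary services review 117 days ago vs limit 120 → met
Not met: 0 of 8

0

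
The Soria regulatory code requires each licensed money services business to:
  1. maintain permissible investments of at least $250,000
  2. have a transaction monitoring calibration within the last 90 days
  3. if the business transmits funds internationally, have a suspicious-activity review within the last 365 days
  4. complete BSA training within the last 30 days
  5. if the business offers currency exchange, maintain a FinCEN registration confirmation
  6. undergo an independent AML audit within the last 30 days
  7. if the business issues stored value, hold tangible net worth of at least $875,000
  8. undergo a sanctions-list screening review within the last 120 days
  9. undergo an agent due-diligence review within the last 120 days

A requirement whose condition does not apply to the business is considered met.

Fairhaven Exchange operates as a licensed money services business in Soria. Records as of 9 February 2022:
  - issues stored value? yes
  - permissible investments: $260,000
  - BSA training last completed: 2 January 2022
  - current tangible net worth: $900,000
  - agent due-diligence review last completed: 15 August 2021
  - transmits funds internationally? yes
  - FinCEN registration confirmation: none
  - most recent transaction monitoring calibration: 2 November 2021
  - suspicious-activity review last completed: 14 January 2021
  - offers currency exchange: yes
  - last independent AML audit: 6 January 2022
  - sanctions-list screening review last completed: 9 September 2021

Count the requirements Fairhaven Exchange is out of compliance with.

7

1. permissible investments $260,000 ≥ $250,000 → met
2. transaction monitoring calibration 99 days ago vs limit 90 → not met
3. condition 'transmits funds internationally' holds; suspicious-activity review 391 days ago vs limit 365 → not met
4. BSA training 38 days ago vs limit 30 → not met
5. condition 'offers currency exchange' holds; FinCEN registration confirmation absent → not met
6. independent AML audit 34 days ago vs limit 30 → not met
7. condition 'issues stored value' holds; tangible net worth $900,000 ≥ $875,000 → met
8. sanctions-list screening review 153 days ago vs limit 120 → not met
9. agent due-diligence review 178 days ago vs limit 120 → not met
Not met: 7 of 9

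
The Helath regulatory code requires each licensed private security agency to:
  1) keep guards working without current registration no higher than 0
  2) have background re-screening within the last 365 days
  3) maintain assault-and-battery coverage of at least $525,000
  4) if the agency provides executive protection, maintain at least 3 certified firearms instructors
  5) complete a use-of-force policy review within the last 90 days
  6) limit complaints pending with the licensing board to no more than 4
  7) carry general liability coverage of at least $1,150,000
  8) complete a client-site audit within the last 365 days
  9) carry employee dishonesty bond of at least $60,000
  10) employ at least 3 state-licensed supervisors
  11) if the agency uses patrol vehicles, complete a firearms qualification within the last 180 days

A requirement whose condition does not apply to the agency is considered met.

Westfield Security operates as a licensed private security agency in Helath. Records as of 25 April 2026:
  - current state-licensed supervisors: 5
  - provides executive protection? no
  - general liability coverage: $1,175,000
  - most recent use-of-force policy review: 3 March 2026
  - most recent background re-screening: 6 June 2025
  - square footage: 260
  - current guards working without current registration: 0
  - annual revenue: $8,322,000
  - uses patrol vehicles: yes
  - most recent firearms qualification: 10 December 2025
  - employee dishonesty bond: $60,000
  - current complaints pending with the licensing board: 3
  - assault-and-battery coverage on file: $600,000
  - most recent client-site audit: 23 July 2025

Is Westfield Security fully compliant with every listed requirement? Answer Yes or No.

Yes

1. guards working without current registration 0 ≤ 0 → met
2. background re-screening 323 days ago vs limit 365 → met
3. assault-and-battery coverage $600,000 ≥ $525,000 → met
4. condition 'provides executive protection' does not hold → requirement n/a → met
5. use-of-force policy review 53 days ago vs limit 90 → met
6. complaints pending with the licensing board 3 ≤ 4 → met
7. general liability coverage $1,175,000 ≥ $1,150,000 → met
8. client-site audit 276 days ago vs limit 365 → met
9. employee dishonesty bond $60,000 ≥ $60,000 → met
10. state-licensed supervisors 5 ≥ 3 → met
11. condition 'uses patrol vehicles' holds; firearms qualification 136 days ago vs limit 180 → met
All met.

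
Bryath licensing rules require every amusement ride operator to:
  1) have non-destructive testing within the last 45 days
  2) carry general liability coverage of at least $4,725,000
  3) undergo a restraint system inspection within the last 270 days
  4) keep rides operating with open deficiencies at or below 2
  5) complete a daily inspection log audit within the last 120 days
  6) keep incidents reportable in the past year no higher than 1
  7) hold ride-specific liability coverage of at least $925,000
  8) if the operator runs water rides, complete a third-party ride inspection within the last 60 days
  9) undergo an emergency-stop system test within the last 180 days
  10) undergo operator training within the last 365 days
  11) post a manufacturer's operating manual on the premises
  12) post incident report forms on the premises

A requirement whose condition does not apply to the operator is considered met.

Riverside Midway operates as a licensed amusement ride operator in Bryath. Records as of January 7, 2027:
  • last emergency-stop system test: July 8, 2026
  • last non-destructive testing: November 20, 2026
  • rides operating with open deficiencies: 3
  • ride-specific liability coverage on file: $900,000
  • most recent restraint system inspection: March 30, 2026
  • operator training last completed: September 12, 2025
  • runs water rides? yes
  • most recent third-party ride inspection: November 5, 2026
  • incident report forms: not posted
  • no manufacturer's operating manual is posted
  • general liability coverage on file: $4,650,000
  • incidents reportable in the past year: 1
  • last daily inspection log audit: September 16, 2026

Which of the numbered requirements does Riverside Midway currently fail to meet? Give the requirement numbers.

1, 2, 3, 4, 7, 8, 9, 10, 11, 12

1. non-destructive testing 48 days ago vs limit 45 → not met
2. general liability coverage $4,650,000 < $4,725,000 → not met
3. restraint system inspection 283 days ago vs limit 270 → not met
4. rides operating with open deficiencies 3 > 2 → not met
5. daily inspection log audit 113 days ago vs limit 120 → met
6. incidents reportable in the past year 1 ≤ 1 → met
7. ride-specific liability coverage $900,000 < $925,000 → not met
8. condition 'runs water rides' holds; third-party ride inspection 63 days ago vs limit 60 → not met
9. emergency-stop system test 183 days ago vs limit 180 → not met
10. operator training 482 days ago vs limit 365 → not met
11. manufacturer's operating manual absent → not met
12. incident report forms absent → not met
Not met: 1, 2, 3, 4, 7, 8, 9, 10, 11, 12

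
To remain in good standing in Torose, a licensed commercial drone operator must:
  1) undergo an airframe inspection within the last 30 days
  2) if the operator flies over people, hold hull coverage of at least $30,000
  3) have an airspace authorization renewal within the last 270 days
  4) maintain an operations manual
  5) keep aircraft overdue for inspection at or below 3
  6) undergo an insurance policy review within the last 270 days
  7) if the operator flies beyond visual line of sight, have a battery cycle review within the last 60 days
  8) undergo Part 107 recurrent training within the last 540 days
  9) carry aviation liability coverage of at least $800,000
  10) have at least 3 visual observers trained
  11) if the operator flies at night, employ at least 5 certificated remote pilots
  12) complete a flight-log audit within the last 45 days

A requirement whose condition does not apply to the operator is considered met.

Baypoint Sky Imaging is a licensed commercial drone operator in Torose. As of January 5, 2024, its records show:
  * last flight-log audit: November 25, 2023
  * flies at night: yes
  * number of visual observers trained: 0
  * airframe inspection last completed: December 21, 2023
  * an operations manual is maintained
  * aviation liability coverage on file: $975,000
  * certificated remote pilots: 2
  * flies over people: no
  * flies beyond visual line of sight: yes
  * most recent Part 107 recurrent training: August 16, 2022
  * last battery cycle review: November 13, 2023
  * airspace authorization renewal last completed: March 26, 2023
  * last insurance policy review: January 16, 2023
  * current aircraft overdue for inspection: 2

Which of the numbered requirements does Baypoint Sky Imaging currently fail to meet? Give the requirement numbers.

1. airframe inspection 15 days ago vs limit 30 → met
2. condition 'flies over people' does not hold → requirement n/a → met
3. airspace authorization renewal 285 days ago vs limit 270 → not met
4. operations manual present → met
5. aircraft overdue for inspection 2 ≤ 3 → met
6. insurance policy review 354 days ago vs limit 270 → not met
7. condition 'flies beyond visual line of sight' holds; battery cycle review 53 days ago vs limit 60 → met
8. Part 107 recurrent training 507 days ago vs limit 540 → met
9. aviation liability coverage $975,000 ≥ $800,000 → met
10. visual observers trained 0 < 3 → not met
11. condition 'flies at night' holds; certificated remote pilots 2 < 5 → not met
12. flight-log audit 41 days ago vs limit 45 → met
Not met: 3, 6, 10, 11

3, 6, 10, 11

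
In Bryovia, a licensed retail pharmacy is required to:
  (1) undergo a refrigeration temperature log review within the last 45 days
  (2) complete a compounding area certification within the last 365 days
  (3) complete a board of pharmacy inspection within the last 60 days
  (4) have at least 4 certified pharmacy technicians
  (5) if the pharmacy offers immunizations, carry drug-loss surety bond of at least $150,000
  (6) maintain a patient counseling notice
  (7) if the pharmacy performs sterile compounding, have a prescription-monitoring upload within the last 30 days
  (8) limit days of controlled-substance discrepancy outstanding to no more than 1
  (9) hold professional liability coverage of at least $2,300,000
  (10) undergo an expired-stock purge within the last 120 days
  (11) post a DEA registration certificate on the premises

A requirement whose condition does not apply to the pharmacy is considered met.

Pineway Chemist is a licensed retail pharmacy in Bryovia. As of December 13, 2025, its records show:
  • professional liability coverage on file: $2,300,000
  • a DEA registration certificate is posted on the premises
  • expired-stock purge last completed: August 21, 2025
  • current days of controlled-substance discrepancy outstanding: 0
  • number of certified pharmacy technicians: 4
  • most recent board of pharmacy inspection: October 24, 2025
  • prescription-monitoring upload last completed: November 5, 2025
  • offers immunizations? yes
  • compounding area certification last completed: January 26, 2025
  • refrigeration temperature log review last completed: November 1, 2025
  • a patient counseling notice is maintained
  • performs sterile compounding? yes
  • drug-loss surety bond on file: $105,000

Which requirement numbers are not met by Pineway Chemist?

1. refrigeration temperature log review 42 days ago vs limit 45 → met
2. compounding area certification 321 days ago vs limit 365 → met
3. board of pharmacy inspection 50 days ago vs limit 60 → met
4. certified pharmacy technicians 4 ≥ 4 → met
5. condition 'offers immunizations' holds; drug-loss surety bond $105,000 < $150,000 → not met
6. patient counseling notice present → met
7. condition 'performs sterile compounding' holds; prescription-monitoring upload 38 days ago vs limit 30 → not met
8. days of controlled-substance discrepancy outstanding 0 ≤ 1 → met
9. professional liability coverage $2,300,000 ≥ $2,300,000 → met
10. expired-stock purge 114 days ago vs limit 120 → met
11. DEA registration certificate present → met
Not met: 5, 7

5, 7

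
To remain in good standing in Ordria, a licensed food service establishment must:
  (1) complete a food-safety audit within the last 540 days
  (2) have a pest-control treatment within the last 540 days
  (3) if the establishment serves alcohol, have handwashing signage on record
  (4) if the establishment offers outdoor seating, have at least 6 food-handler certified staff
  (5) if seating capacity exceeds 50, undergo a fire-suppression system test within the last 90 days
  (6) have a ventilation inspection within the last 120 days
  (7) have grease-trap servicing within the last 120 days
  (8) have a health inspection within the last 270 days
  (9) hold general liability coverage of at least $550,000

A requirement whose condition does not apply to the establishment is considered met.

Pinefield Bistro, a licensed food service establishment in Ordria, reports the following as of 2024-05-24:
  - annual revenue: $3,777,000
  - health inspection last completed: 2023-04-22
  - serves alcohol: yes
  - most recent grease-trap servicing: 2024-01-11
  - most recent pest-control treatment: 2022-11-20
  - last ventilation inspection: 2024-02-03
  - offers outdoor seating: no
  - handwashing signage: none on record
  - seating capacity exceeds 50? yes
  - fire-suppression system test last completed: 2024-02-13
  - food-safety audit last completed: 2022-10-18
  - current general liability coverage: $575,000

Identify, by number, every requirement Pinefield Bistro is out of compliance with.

1. food-safety audit 584 days ago vs limit 540 → not met
2. pest-control treatment 551 days ago vs limit 540 → not met
3. condition 'serves alcohol' holds; handwashing signage absent → not met
4. condition 'offers outdoor seating' does not hold → requirement n/a → met
5. condition 'seating capacity exceeds 50' holds; fire-suppression system test 101 days ago vs limit 90 → not met
6. ventilation inspection 111 days ago vs limit 120 → met
7. grease-trap servicing 134 days ago vs limit 120 → not met
8. health inspection 398 days ago vs limit 270 → not met
9. general liability coverage $575,000 ≥ $550,000 → met
Not met: 1, 2, 3, 5, 7, 8

1, 2, 3, 5, 7, 8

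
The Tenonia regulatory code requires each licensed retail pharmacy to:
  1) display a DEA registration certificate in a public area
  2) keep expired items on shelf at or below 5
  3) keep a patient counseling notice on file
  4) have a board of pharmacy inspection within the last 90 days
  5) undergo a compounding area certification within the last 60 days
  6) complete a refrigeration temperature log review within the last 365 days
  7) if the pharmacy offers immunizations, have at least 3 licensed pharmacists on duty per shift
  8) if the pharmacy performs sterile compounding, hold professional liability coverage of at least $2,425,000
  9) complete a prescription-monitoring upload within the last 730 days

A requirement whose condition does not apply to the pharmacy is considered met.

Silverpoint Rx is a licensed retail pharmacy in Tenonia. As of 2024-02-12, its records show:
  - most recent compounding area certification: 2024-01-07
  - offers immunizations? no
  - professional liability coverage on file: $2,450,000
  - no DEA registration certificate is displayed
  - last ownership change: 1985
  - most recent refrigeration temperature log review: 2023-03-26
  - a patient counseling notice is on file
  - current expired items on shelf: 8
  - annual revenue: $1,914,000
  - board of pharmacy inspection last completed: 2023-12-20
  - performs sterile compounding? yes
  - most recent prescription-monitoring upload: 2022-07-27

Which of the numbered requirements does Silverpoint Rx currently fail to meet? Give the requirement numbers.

1. DEA registration certificate absent → not met
2. expired items on shelf 8 > 5 → not met
3. patient counseling notice present → met
4. board of pharmacy inspection 54 days ago vs limit 90 → met
5. compounding area certification 36 days ago vs limit 60 → met
6. refrigeration temperature log review 323 days ago vs limit 365 → met
7. condition 'offers immunizations' does not hold → requirement n/a → met
8. condition 'performs sterile compounding' holds; professional liability coverage $2,450,000 ≥ $2,425,000 → met
9. prescription-monitoring upload 565 days ago vs limit 730 → met
Not met: 1, 2

1, 2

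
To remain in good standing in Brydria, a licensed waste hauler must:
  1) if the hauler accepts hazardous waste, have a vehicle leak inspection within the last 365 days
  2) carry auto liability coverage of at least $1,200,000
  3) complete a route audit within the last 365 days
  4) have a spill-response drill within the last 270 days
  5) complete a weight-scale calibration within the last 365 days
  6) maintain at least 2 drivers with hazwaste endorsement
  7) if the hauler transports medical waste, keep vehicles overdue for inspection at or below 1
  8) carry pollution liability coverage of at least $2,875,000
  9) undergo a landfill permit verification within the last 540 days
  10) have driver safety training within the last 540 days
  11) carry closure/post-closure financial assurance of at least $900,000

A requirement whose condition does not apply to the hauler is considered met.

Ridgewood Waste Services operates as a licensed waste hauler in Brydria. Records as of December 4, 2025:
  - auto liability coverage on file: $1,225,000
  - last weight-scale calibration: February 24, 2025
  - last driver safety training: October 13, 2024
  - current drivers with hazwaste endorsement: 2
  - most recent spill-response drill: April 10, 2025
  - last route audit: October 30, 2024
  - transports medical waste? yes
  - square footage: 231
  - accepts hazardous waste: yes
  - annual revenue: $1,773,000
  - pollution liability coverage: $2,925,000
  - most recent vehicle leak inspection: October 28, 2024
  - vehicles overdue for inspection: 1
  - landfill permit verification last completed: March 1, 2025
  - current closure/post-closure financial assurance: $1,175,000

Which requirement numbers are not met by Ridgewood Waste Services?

1, 3

1. condition 'accepts hazardous waste' holds; vehicle leak inspection 402 days ago vs limit 365 → not met
2. auto liability coverage $1,225,000 ≥ $1,200,000 → met
3. route audit 400 days ago vs limit 365 → not met
4. spill-response drill 238 days ago vs limit 270 → met
5. weight-scale calibration 283 days ago vs limit 365 → met
6. drivers with hazwaste endorsement 2 ≥ 2 → met
7. condition 'transports medical waste' holds; vehicles overdue for inspection 1 ≤ 1 → met
8. pollution liability coverage $2,925,000 ≥ $2,875,000 → met
9. landfill permit verification 278 days ago vs limit 540 → met
10. driver safety training 417 days ago vs limit 540 → met
11. closure/post-closure financial assurance $1,175,000 ≥ $900,000 → met
Not met: 1, 3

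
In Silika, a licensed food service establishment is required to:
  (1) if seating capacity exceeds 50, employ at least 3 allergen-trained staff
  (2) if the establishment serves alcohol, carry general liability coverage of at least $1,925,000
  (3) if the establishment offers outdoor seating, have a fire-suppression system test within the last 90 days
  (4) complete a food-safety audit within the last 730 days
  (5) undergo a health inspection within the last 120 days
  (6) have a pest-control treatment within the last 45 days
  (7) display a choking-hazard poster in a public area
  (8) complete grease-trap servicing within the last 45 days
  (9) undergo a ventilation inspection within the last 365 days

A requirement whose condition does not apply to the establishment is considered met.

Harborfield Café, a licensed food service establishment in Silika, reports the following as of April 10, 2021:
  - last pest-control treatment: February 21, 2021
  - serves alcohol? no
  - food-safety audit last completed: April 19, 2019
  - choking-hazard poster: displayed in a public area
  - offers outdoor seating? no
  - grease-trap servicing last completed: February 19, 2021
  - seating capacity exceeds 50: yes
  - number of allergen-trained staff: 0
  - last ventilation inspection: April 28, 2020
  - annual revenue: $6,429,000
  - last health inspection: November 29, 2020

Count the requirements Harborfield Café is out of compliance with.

4

1. condition 'seating capacity exceeds 50' holds; allergen-trained staff 0 < 3 → not met
2. condition 'serves alcohol' does not hold → requirement n/a → met
3. condition 'offers outdoor seating' does not hold → requirement n/a → met
4. food-safety audit 722 days ago vs limit 730 → met
5. health inspection 132 days ago vs limit 120 → not met
6. pest-control treatment 48 days ago vs limit 45 → not met
7. choking-hazard poster present → met
8. grease-trap servicing 50 days ago vs limit 45 → not met
9. ventilation inspection 347 days ago vs limit 365 → met
Not met: 4 of 9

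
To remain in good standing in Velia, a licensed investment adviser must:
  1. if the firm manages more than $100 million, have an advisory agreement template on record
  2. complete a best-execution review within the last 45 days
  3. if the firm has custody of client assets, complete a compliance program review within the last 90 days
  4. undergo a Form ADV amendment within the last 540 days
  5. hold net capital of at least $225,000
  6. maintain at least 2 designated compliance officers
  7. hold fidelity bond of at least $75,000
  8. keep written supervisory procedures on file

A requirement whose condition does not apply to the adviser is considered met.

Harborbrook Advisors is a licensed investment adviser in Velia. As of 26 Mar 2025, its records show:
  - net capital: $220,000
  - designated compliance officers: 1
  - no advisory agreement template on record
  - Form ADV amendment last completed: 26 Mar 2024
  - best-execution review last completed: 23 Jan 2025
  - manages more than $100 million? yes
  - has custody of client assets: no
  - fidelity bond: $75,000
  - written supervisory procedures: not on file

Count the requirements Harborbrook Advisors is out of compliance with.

1. condition 'manages more than $100 million' holds; advisory agreement template absent → not met
2. best-execution review 62 days ago vs limit 45 → not met
3. condition 'has custody of client assets' does not hold → requirement n/a → met
4. Form ADV amendment 365 days ago vs limit 540 → met
5. net capital $220,000 < $225,000 → not met
6. designated compliance officers 1 < 2 → not met
7. fidelity bond $75,000 ≥ $75,000 → met
8. written supervisory procedures absent → not met
Not met: 5 of 8

5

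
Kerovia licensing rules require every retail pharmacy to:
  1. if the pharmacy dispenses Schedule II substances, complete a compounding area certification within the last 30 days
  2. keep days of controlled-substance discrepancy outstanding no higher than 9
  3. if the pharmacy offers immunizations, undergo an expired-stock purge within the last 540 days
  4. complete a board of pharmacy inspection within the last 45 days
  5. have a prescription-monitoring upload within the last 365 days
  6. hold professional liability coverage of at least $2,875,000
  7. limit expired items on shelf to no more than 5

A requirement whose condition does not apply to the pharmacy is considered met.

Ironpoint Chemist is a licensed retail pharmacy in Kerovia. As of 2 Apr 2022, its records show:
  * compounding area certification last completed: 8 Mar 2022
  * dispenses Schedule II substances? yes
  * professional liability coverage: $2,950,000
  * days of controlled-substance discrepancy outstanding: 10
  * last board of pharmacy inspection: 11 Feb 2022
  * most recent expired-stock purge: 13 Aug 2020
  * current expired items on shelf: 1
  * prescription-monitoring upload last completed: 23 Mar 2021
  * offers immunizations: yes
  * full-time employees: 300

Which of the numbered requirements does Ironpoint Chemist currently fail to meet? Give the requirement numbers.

1. condition 'dispenses Schedule II substances' holds; compounding area certification 25 days ago vs limit 30 → met
2. days of controlled-substance discrepancy outstanding 10 > 9 → not met
3. condition 'offers immunizations' holds; expired-stock purge 597 days ago vs limit 540 → not met
4. board of pharmacy inspection 50 days ago vs limit 45 → not met
5. prescription-monitoring upload 375 days ago vs limit 365 → not met
6. professional liability coverage $2,950,000 ≥ $2,875,000 → met
7. expired items on shelf 1 ≤ 5 → met
Not met: 2, 3, 4, 5

2, 3, 4, 5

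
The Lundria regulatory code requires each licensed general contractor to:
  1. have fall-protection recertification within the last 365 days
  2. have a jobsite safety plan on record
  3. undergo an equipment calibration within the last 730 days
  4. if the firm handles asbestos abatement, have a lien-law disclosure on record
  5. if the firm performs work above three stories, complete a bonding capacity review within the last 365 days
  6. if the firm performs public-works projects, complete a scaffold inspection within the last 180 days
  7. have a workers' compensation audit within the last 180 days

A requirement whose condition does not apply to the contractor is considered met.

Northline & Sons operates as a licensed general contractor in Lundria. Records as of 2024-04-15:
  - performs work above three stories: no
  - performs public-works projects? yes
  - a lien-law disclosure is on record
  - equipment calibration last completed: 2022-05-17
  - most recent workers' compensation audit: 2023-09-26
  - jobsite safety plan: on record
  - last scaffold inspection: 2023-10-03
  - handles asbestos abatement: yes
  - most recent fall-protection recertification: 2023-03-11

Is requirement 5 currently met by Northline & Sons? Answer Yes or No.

Yes

5. condition 'performs work above three stories' does not hold → requirement n/a → met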